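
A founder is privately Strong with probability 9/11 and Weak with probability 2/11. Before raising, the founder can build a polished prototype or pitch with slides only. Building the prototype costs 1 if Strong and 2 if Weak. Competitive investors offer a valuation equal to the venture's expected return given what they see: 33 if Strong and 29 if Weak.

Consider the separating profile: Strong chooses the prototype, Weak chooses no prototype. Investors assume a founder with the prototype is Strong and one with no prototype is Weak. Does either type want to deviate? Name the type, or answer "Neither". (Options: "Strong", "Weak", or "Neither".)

The prototype pays 33; no prototype pays 29.
Strong: assigned the prototype, nets 33 − 1 = 32; deviating to no prototype nets 29.
Weak: assigned no prototype, nets 29; deviating to the prototype nets 33 − 2 = 31.
The Weak type gains 2 by deviating.

Weak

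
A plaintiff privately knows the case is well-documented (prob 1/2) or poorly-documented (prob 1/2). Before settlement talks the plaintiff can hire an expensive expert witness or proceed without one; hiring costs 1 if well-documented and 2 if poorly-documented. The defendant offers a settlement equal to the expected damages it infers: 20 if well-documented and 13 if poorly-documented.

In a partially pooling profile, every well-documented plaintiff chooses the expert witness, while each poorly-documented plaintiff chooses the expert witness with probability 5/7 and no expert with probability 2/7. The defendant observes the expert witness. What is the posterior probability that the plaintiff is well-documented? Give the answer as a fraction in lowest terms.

P(the expert witness) = (1/2)·1 + (1/2)·(5/7) = 6/7.
By Bayes' rule, P(well-documented | the expert witness) = (1/2) / (6/7) = 7/12.

7/12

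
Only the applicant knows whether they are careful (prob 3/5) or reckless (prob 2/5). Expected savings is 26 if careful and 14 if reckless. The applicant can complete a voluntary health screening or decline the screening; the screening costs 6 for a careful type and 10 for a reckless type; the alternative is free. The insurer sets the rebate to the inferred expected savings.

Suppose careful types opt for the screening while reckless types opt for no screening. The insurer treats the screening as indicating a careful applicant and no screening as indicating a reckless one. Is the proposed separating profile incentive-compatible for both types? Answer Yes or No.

Under these beliefs, the screening earns rebate 26 and no screening earns rebate 14.
careful: the screening nets 26 − 6 = 20; no screening nets 14. careful prefers the screening.
reckless: the screening nets 26 − 10 = 16; no screening nets 14. reckless would deviate to the screening.
reckless has a profitable deviation, so the profile is not an equilibrium.

No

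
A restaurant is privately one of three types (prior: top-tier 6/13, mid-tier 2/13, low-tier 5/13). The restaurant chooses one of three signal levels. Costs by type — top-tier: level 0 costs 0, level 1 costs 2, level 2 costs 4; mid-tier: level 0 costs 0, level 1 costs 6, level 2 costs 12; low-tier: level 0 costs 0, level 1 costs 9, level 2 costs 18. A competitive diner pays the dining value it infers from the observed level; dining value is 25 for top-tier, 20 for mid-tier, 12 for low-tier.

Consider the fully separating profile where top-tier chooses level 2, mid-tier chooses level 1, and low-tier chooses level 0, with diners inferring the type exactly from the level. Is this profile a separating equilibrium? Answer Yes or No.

Separating price premiums: level 2 → 25, level 1 → 20, level 0 → 12.
top-tier (assigned level 2): level 0: 12 − 0 = 12; level 1: 20 − 2 = 18; level 2: 25 − 4 = 21. top-tier stays.
mid-tier (assigned level 1): level 0: 12 − 0 = 12; level 1: 20 − 6 = 14; level 2: 25 − 12 = 13. mid-tier stays.
low-tier (assigned level 0): level 0: 12 − 0 = 12; level 1: 20 − 9 = 11; level 2: 25 − 18 = 7. low-tier stays.
Every type prefers its assigned level; separation holds.

Yes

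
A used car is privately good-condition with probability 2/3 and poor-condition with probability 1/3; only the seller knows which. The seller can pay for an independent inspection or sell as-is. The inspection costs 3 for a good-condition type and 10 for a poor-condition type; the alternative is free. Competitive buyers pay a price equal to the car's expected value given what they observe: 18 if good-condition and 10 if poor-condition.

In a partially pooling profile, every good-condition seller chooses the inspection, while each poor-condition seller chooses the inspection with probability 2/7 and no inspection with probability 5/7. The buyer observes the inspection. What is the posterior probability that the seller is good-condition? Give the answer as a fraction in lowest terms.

7/8

P(the inspection) = (2/3)·1 + (1/3)·(2/7) = 16/21.
By Bayes' rule, P(good-condition | the inspection) = (2/3) / (16/21) = 7/8.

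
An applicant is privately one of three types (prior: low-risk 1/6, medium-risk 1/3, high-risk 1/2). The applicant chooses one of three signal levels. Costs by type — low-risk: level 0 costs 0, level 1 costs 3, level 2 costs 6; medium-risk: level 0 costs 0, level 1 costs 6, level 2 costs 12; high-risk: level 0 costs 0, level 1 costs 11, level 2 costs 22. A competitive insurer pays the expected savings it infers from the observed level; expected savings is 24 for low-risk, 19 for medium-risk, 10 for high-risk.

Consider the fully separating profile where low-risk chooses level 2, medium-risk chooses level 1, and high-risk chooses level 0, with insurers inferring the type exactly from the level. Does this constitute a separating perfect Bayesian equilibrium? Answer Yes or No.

Separating rebates: level 2 → 24, level 1 → 19, level 0 → 10.
low-risk (assigned level 2): level 0: 10 − 0 = 10; level 1: 19 − 3 = 16; level 2: 24 − 6 = 18. low-risk stays.
medium-risk (assigned level 1): level 0: 10 − 0 = 10; level 1: 19 − 6 = 13; level 2: 24 − 12 = 12. medium-risk stays.
high-risk (assigned level 0): level 0: 10 − 0 = 10; level 1: 19 − 11 = 8; level 2: 24 − 22 = 2. high-risk stays.
Every type prefers its assigned level; separation holds.

Yes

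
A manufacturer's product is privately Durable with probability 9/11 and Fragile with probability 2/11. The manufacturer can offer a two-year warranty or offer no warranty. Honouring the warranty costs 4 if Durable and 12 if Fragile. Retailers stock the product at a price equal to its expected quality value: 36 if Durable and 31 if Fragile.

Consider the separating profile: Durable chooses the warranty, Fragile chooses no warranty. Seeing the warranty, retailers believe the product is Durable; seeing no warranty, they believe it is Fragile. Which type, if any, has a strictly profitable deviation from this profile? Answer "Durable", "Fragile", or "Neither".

The warranty pays 36; no warranty pays 31.
Durable: assigned the warranty, nets 36 − 4 = 32; deviating to no warranty nets 31.
Fragile: assigned no warranty, nets 31; deviating to the warranty nets 36 − 12 = 24.
Both types strictly prefer their assigned action; no profitable deviation.

Neither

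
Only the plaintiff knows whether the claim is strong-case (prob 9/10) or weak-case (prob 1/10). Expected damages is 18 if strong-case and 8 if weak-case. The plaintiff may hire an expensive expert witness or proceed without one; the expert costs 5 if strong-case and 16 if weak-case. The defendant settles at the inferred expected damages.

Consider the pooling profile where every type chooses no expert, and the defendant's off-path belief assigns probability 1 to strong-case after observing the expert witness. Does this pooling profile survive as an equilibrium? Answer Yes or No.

On path, the defendant holds the prior and pays 9/10·18 + 1/10·8 = 17. Off path (the expert witness), believing strong-case, it pays 18.
strong-case: no expert nets 17; the expert witness nets 18 − 5 = 13. strong-case stays.
weak-case: no expert nets 17; the expert witness nets 18 − 16 = 2. weak-case stays.
No type deviates, so pooling is sustained.

Yes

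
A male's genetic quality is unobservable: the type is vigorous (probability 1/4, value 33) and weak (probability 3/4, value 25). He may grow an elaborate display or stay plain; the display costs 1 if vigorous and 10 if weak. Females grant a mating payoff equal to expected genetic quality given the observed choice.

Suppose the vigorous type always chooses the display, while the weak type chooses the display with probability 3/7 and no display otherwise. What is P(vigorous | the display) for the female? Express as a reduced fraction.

P(the display) = (1/4)·1 + (3/4)·(3/7) = 4/7.
By Bayes' rule, P(vigorous | the display) = (1/4) / (4/7) = 7/16.

7/16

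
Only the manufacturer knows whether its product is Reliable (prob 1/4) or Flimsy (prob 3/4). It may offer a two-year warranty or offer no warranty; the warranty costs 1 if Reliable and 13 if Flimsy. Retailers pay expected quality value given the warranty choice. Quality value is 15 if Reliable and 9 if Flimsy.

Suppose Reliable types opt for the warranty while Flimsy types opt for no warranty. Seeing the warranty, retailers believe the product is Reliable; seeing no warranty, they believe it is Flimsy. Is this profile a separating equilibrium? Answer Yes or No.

Under these beliefs, the warranty earns price 15 and no warranty earns price 9.
Reliable: the warranty nets 15 − 1 = 14; no warranty nets 9. Reliable prefers the warranty.
Flimsy: the warranty nets 15 − 13 = 2; no warranty nets 9. Flimsy prefers no warranty.
Neither type deviates, so the separating profile is an equilibrium.

Yes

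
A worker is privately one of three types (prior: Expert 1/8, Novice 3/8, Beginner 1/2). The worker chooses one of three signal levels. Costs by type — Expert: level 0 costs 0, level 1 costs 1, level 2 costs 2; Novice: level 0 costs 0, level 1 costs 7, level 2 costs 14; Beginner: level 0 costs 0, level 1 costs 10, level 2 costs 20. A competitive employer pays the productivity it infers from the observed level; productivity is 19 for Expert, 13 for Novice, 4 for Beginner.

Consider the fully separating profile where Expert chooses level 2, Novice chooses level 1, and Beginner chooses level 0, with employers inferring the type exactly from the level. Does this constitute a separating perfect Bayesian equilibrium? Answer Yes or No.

Yes

Separating wages: level 2 → 19, level 1 → 13, level 0 → 4.
Expert (assigned level 2): level 0: 4 − 0 = 4; level 1: 13 − 1 = 12; level 2: 19 − 2 = 17. Expert stays.
Novice (assigned level 1): level 0: 4 − 0 = 4; level 1: 13 − 7 = 6; level 2: 19 − 14 = 5. Novice stays.
Beginner (assigned level 0): level 0: 4 − 0 = 4; level 1: 13 − 10 = 3; level 2: 19 − 20 = -1. Beginner stays.
Every type prefers its assigned level; separation holds.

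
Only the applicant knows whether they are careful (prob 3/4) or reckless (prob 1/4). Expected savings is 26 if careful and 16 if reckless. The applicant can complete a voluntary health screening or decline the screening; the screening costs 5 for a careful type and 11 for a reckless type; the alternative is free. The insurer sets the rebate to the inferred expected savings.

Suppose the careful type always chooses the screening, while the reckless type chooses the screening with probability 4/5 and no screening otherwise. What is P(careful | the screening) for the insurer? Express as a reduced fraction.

15/19

P(the screening) = (3/4)·1 + (1/4)·(4/5) = 19/20.
By Bayes' rule, P(careful | the screening) = (3/4) / (19/20) = 15/19.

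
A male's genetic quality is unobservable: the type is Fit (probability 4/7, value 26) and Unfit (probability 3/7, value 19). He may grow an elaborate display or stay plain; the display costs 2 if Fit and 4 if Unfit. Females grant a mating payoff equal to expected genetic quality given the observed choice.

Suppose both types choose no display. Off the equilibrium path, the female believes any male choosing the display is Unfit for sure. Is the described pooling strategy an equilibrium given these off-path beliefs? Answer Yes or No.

Yes

On path, the female holds the prior and pays 4/7·26 + 3/7·19 = 23. Off path (the display), believing Unfit, it pays 19.
Fit: no display nets 23; the display nets 19 − 2 = 17. Fit stays.
Unfit: no display nets 23; the display nets 19 − 4 = 15. Unfit stays.
No type deviates, so pooling is sustained.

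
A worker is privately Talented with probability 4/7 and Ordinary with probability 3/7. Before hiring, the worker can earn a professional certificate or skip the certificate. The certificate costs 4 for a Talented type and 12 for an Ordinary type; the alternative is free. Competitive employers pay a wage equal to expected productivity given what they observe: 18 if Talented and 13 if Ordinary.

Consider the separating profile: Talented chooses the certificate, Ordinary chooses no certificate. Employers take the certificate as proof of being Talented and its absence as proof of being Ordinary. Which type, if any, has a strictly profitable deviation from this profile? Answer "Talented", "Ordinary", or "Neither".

Neither

The certificate pays 18; no certificate pays 13.
Talented: assigned the certificate, nets 18 − 4 = 14; deviating to no certificate nets 13.
Ordinary: assigned no certificate, nets 13; deviating to the certificate nets 18 − 12 = 6.
Both types strictly prefer their assigned action; no profitable deviation.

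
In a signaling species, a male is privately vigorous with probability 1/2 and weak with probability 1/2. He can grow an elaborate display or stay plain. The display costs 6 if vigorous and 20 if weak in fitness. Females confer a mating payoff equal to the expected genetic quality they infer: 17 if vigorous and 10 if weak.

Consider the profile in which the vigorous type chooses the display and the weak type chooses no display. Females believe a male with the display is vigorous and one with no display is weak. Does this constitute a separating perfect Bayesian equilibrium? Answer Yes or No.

Under these beliefs, the display earns mating payoff 17 and no display earns mating payoff 10.
vigorous: the display nets 17 − 6 = 11; no display nets 10. vigorous prefers the display.
weak: the display nets 17 − 20 = -3; no display nets 10. weak prefers no display.
Neither type deviates, so the separating profile is an equilibrium.

Yes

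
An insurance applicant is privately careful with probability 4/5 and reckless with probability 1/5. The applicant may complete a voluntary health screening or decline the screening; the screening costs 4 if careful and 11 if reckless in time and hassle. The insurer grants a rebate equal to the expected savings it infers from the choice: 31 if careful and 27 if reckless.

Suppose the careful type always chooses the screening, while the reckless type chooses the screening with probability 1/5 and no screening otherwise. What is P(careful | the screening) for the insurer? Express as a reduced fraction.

20/21

P(the screening) = (4/5)·1 + (1/5)·(1/5) = 21/25.
By Bayes' rule, P(careful | the screening) = (4/5) / (21/25) = 20/21.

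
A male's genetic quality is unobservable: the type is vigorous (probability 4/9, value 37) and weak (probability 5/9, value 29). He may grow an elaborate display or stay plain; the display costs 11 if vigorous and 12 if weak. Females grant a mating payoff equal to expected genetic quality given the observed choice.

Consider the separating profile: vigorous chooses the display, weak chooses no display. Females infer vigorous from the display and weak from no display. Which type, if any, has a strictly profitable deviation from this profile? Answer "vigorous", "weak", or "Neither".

vigorous

The display pays 37; no display pays 29.
vigorous: assigned the display, nets 37 − 11 = 26; deviating to no display nets 29.
weak: assigned no display, nets 29; deviating to the display nets 37 − 12 = 25.
The vigorous type gains 3 by deviating.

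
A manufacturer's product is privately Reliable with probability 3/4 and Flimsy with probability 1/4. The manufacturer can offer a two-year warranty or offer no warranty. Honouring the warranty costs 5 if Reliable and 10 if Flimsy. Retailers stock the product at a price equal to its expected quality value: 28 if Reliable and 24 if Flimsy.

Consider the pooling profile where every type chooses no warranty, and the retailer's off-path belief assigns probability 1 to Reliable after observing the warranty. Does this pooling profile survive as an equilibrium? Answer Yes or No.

Yes

On path, the retailer holds the prior and pays 3/4·28 + 1/4·24 = 27. Off path (the warranty), believing Reliable, it pays 28.
Reliable: no warranty nets 27; the warranty nets 28 − 5 = 23. Reliable stays.
Flimsy: no warranty nets 27; the warranty nets 28 − 10 = 18. Flimsy stays.
No type deviates, so pooling is sustained.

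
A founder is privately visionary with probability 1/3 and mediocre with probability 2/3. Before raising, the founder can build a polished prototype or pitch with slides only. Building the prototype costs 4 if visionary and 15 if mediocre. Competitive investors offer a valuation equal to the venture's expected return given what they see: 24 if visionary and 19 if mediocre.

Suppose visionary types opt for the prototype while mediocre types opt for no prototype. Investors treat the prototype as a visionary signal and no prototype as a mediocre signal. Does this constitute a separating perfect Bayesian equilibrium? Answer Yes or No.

Yes

Under these beliefs, the prototype earns valuation 24 and no prototype earns valuation 19.
visionary: the prototype nets 24 − 4 = 20; no prototype nets 19. visionary prefers the prototype.
mediocre: the prototype nets 24 − 15 = 9; no prototype nets 19. mediocre prefers no prototype.
Neither type deviates, so the separating profile is an equilibrium.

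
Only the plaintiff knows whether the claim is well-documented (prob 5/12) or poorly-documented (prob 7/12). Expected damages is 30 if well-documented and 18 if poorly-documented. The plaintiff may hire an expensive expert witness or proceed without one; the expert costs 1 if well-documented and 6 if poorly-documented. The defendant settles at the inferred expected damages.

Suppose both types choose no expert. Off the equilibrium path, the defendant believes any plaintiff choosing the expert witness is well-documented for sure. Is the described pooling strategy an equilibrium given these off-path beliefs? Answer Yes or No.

No

On path, the defendant holds the prior and pays 5/12·30 + 7/12·18 = 23. Off path (the expert witness), believing well-documented, it pays 30.
well-documented: no expert nets 23; the expert witness nets 30 − 1 = 29. well-documented would deviate.
poorly-documented: no expert nets 23; the expert witness nets 30 − 6 = 24. poorly-documented would deviate.
A type deviates, so pooling fails.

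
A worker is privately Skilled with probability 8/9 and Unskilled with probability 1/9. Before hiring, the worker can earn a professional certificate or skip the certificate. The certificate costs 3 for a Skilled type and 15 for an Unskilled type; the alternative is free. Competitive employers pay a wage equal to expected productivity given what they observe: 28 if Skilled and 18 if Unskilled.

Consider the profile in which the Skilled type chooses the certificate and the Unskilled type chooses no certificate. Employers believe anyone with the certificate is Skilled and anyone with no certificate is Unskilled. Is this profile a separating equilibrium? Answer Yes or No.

Under these beliefs, the certificate earns wage 28 and no certificate earns wage 18.
Skilled: the certificate nets 28 − 3 = 25; no certificate nets 18. Skilled prefers the certificate.
Unskilled: the certificate nets 28 − 15 = 13; no certificate nets 18. Unskilled prefers no certificate.
Neither type deviates, so the separating profile is an equilibrium.

Yes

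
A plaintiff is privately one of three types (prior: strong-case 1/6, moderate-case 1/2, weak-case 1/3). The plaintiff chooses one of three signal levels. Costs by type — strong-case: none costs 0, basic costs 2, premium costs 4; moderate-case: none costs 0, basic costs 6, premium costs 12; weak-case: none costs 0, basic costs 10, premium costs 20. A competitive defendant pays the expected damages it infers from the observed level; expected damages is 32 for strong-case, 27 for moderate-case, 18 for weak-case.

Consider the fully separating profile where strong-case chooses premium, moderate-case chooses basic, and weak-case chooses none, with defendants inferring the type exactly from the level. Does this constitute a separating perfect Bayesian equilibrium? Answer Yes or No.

Separating settlements: premium → 32, basic → 27, none → 18.
strong-case (assigned premium): none: 18 − 0 = 18; basic: 27 − 2 = 25; premium: 32 − 4 = 28. strong-case stays.
moderate-case (assigned basic): none: 18 − 0 = 18; basic: 27 − 6 = 21; premium: 32 − 12 = 20. moderate-case stays.
weak-case (assigned none): none: 18 − 0 = 18; basic: 27 − 10 = 17; premium: 32 − 20 = 12. weak-case stays.
Every type prefers its assigned level; separation holds.

Yes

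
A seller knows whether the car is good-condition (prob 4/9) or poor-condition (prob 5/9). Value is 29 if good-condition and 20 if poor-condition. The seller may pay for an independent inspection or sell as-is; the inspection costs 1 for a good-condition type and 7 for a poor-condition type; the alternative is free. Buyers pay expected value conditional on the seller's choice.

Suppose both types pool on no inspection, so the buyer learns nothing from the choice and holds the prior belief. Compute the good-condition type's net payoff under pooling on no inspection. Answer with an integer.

Pooled price = 4/9·29 + 5/9·20 = 24.
good-condition pays no cost for no inspection, so net payoff = 24.

24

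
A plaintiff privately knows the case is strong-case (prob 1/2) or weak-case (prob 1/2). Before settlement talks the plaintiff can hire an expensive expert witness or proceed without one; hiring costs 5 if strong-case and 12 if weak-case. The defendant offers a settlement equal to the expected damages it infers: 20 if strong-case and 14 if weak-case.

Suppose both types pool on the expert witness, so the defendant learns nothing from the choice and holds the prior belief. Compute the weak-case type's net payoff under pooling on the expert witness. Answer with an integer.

Pooled settlement = 1/2·20 + 1/2·14 = 17.
weak-case pays cost 12 for the expert witness, so net payoff = 17 − 12 = 5.

5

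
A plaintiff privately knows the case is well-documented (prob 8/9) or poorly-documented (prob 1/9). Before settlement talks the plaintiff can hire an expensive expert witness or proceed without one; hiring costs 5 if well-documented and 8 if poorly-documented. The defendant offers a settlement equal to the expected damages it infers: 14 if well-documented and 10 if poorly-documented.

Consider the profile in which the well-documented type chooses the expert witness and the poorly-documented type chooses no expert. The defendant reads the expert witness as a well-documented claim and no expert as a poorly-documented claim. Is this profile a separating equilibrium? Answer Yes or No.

No

Under these beliefs, the expert witness earns settlement 14 and no expert earns settlement 10.
well-documented: the expert witness nets 14 − 5 = 9; no expert nets 10. well-documented would deviate to no expert.
poorly-documented: the expert witness nets 14 − 8 = 6; no expert nets 10. poorly-documented prefers no expert.
well-documented has a profitable deviation, so the profile is not an equilibrium.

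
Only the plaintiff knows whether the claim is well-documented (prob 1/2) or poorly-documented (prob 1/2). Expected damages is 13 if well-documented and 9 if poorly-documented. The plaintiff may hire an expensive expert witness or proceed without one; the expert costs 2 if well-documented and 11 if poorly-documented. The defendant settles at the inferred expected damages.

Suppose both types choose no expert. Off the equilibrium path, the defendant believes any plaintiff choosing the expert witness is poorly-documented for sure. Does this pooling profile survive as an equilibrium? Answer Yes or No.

Yes

On path, the defendant holds the prior and pays 1/2·13 + 1/2·9 = 11. Off path (the expert witness), believing poorly-documented, it pays 9.
well-documented: no expert nets 11; the expert witness nets 9 − 2 = 7. well-documented stays.
poorly-documented: no expert nets 11; the expert witness nets 9 − 11 = -2. poorly-documented stays.
No type deviates, so pooling is sustained.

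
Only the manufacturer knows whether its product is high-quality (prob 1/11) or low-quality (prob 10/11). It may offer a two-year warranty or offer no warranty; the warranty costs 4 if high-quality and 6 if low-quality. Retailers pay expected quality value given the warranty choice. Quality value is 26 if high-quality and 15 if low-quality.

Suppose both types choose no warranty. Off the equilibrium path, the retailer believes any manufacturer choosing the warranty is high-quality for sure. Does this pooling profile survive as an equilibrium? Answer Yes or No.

No

On path, the retailer holds the prior and pays 1/11·26 + 10/11·15 = 16. Off path (the warranty), believing high-quality, it pays 26.
high-quality: no warranty nets 16; the warranty nets 26 − 4 = 22. high-quality would deviate.
low-quality: no warranty nets 16; the warranty nets 26 − 6 = 20. low-quality would deviate.
A type deviates, so pooling fails.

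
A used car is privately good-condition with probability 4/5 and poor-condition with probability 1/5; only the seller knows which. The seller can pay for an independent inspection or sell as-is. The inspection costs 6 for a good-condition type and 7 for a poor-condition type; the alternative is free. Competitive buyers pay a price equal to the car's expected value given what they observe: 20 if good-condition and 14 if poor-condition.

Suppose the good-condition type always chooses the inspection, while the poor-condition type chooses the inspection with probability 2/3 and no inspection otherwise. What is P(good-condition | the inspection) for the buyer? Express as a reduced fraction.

P(the inspection) = (4/5)·1 + (1/5)·(2/3) = 14/15.
By Bayes' rule, P(good-condition | the inspection) = (4/5) / (14/15) = 6/7.

6/7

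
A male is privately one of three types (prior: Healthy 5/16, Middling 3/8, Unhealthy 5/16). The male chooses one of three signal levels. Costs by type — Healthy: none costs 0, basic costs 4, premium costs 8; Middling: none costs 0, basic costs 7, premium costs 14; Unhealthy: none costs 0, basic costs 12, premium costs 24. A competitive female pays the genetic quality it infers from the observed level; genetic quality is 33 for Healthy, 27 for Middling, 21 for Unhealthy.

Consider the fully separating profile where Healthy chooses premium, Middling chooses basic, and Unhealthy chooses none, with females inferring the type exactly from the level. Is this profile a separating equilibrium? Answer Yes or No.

No

Separating mating payoffs: premium → 33, basic → 27, none → 21.
Healthy (assigned premium): none: 21 − 0 = 21; basic: 27 − 4 = 23; premium: 33 − 8 = 25. Healthy stays.
Middling (assigned basic): none: 21 − 0 = 21; basic: 27 − 7 = 20; premium: 33 − 14 = 19. Middling prefers none.
Unhealthy (assigned none): none: 21 − 0 = 21; basic: 27 − 12 = 15; premium: 33 − 24 = 9. Unhealthy stays.
At least one type deviates; the separating profile fails.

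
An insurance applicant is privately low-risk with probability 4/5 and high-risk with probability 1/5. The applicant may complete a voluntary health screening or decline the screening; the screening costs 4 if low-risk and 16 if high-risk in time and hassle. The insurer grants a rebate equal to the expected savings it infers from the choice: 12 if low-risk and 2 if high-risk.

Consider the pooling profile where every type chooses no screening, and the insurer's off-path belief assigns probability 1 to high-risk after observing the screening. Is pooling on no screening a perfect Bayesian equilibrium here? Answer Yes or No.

Yes

On path, the insurer holds the prior and pays 4/5·12 + 1/5·2 = 10. Off path (the screening), believing high-risk, it pays 2.
low-risk: no screening nets 10; the screening nets 2 − 4 = -2. low-risk stays.
high-risk: no screening nets 10; the screening nets 2 − 16 = -14. high-risk stays.
No type deviates, so pooling is sustained.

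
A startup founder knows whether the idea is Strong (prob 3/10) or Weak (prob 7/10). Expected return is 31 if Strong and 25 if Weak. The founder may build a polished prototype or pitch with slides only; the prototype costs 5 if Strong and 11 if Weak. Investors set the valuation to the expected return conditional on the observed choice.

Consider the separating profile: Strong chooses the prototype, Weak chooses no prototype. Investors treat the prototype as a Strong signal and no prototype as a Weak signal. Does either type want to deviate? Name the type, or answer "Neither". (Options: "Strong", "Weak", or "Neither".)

Neither

The prototype pays 31; no prototype pays 25.
Strong: assigned the prototype, nets 31 − 5 = 26; deviating to no prototype nets 25.
Weak: assigned no prototype, nets 25; deviating to the prototype nets 31 − 11 = 20.
Both types strictly prefer their assigned action; no profitable deviation.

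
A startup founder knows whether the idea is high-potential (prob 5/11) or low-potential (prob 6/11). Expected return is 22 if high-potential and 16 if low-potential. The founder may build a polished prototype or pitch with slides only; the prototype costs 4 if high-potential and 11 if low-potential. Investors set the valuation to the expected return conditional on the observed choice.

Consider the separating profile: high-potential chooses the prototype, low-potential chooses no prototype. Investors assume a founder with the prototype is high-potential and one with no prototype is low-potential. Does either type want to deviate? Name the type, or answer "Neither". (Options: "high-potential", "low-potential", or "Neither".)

The prototype pays 22; no prototype pays 16.
high-potential: assigned the prototype, nets 22 − 4 = 18; deviating to no prototype nets 16.
low-potential: assigned no prototype, nets 16; deviating to the prototype nets 22 − 11 = 11.
Both types strictly prefer their assigned action; no profitable deviation.

Neither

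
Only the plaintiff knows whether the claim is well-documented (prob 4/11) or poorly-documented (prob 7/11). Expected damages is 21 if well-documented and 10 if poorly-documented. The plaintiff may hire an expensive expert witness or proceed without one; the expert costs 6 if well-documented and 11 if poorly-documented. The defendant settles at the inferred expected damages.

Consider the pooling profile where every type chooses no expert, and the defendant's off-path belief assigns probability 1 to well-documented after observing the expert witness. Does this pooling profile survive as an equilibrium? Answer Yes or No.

No

On path, the defendant holds the prior and pays 4/11·21 + 7/11·10 = 14. Off path (the expert witness), believing well-documented, it pays 21.
well-documented: no expert nets 14; the expert witness nets 21 − 6 = 15. well-documented would deviate.
poorly-documented: no expert nets 14; the expert witness nets 21 − 11 = 10. poorly-documented stays.
A type deviates, so pooling fails.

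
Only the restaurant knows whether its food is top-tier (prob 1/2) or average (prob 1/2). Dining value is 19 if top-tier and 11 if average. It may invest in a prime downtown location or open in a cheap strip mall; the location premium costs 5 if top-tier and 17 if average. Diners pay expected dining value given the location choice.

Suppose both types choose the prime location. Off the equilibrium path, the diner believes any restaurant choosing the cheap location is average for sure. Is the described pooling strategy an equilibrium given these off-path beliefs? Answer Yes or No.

No

On path, the diner holds the prior and pays 1/2·19 + 1/2·11 = 15. Off path (the cheap location), believing average, it pays 11.
top-tier: the prime location nets 15 − 5 = 10; the cheap location nets 11. top-tier would deviate.
average: the prime location nets 15 − 17 = -2; the cheap location nets 11. average would deviate.
A type deviates, so pooling fails.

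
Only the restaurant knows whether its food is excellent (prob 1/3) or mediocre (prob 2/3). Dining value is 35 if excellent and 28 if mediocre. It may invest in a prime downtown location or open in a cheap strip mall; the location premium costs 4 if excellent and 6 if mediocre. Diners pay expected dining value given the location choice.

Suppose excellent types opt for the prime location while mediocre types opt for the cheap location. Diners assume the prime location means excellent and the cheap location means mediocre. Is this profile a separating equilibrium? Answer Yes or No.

Under these beliefs, the prime location earns price premium 35 and the cheap location earns price premium 28.
excellent: the prime location nets 35 − 4 = 31; the cheap location nets 28. excellent prefers the prime location.
mediocre: the prime location nets 35 − 6 = 29; the cheap location nets 28. mediocre would deviate to the prime location.
mediocre has a profitable deviation, so the profile is not an equilibrium.

No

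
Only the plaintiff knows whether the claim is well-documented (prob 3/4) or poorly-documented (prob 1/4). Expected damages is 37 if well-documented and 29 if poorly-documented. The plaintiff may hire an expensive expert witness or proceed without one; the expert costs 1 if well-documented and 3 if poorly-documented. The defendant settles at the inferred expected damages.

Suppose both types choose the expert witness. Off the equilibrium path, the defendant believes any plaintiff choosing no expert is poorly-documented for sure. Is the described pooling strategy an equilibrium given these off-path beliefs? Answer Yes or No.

On path, the defendant holds the prior and pays 3/4·37 + 1/4·29 = 35. Off path (no expert), believing poorly-documented, it pays 29.
well-documented: the expert witness nets 35 − 1 = 34; no expert nets 29. well-documented stays.
poorly-documented: the expert witness nets 35 − 3 = 32; no expert nets 29. poorly-documented stays.
No type deviates, so pooling is sustained.

Yes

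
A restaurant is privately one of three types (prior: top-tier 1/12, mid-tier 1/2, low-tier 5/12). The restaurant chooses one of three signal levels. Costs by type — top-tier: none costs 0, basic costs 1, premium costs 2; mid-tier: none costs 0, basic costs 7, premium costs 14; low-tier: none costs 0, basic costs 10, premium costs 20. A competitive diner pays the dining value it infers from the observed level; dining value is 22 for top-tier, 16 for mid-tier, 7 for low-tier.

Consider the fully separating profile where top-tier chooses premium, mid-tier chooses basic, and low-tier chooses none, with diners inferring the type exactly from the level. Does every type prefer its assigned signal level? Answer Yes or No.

Yes

Separating price premiums: premium → 22, basic → 16, none → 7.
top-tier (assigned premium): none: 7 − 0 = 7; basic: 16 − 1 = 15; premium: 22 − 2 = 20. top-tier stays.
mid-tier (assigned basic): none: 7 − 0 = 7; basic: 16 − 7 = 9; premium: 22 − 14 = 8. mid-tier stays.
low-tier (assigned none): none: 7 − 0 = 7; basic: 16 − 10 = 6; premium: 22 − 20 = 2. low-tier stays.
Every type prefers its assigned level; separation holds.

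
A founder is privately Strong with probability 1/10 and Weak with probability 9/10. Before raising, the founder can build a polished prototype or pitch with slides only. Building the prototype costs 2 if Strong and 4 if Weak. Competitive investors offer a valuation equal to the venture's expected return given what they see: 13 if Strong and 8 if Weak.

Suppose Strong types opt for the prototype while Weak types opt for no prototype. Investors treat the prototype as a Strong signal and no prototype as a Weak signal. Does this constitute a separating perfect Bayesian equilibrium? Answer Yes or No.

No

Under these beliefs, the prototype earns valuation 13 and no prototype earns valuation 8.
Strong: the prototype nets 13 − 2 = 11; no prototype nets 8. Strong prefers the prototype.
Weak: the prototype nets 13 − 4 = 9; no prototype nets 8. Weak would deviate to the prototype.
Weak has a profitable deviation, so the profile is not an equilibrium.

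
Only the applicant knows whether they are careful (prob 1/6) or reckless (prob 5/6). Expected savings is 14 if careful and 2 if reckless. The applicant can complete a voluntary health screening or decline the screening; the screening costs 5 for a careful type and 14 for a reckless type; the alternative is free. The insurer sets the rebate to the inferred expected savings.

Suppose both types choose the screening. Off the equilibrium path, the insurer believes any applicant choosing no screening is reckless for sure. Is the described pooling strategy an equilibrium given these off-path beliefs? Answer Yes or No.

No

On path, the insurer holds the prior and pays 1/6·14 + 5/6·2 = 4. Off path (no screening), believing reckless, it pays 2.
careful: the screening nets 4 − 5 = -1; no screening nets 2. careful would deviate.
reckless: the screening nets 4 − 14 = -10; no screening nets 2. reckless would deviate.
A type deviates, so pooling fails.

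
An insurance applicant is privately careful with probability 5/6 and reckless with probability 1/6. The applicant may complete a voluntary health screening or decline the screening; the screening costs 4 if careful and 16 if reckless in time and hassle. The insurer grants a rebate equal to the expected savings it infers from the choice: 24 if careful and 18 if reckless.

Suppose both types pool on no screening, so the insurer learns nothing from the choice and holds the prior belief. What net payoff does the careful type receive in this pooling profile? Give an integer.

23

Pooled rebate = 5/6·24 + 1/6·18 = 23.
careful pays no cost for no screening, so net payoff = 23.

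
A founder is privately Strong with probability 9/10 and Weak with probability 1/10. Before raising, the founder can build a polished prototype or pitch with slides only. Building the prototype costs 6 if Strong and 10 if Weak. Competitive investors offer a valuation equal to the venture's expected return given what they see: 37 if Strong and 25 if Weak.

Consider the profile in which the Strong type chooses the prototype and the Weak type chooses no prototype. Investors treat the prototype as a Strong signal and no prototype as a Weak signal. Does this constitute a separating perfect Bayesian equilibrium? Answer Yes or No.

No

Under these beliefs, the prototype earns valuation 37 and no prototype earns valuation 25.
Strong: the prototype nets 37 − 6 = 31; no prototype nets 25. Strong prefers the prototype.
Weak: the prototype nets 37 − 10 = 27; no prototype nets 25. Weak would deviate to the prototype.
Weak has a profitable deviation, so the profile is not an equilibrium.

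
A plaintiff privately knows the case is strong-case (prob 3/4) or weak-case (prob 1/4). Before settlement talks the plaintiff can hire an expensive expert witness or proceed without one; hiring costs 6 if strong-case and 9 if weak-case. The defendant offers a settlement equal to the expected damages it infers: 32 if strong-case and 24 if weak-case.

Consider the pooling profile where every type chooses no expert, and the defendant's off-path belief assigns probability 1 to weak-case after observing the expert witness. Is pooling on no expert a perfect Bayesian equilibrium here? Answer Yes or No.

On path, the defendant holds the prior and pays 3/4·32 + 1/4·24 = 30. Off path (the expert witness), believing weak-case, it pays 24.
strong-case: no expert nets 30; the expert witness nets 24 − 6 = 18. strong-case stays.
weak-case: no expert nets 30; the expert witness nets 24 − 9 = 15. weak-case stays.
No type deviates, so pooling is sustained.

Yes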